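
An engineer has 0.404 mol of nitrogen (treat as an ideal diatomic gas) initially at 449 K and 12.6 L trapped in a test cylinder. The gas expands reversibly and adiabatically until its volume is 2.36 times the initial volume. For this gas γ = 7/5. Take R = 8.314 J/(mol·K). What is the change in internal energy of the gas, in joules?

P₁ = nRT₁/V₁ = 0.404×8.314×449/12.6 = 120 kPa.
Adiabatic: TV^(γ−1) = const ⇒ T₂ = 449×(0.424)^0.400 = 318 K; PV^γ = const ⇒ P₂ = 36.0 kPa.
For an ideal gas ΔU = nCvΔT with Cv = (5/2)R = 20.8 J/(mol·K).
ΔU = 0.404×20.8×(318−449) = -1100 J.

-1100 J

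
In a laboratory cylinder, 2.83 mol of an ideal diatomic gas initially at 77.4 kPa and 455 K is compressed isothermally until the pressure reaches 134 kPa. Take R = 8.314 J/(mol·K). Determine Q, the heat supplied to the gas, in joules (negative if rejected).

-5880 J

V₁ = nRT₁/P₁ = 2.83×8.314×455/77.4 = 138 L.
Isothermal: T stays 455 K; PV = const ⇒ V₂ = 79.9 L, P₂ = 134 kPa.
ΔU = 0 (ideal gas, T constant).
W = nRT ln(V₂/V₁) = 2.83×8.314×455×ln(0.578) = -5880 J.
Q = ΔU + W = -5880 J.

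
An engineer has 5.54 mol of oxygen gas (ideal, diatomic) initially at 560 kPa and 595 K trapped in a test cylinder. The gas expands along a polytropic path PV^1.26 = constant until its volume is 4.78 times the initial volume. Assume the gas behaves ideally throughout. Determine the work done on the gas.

-35200 J

V₁ = nRT₁/P₁ = 5.54×8.314×595/560 = 48.9 L.
Polytropic n=1.26: T₂ = T₁(V₁/V₂)^(n−1) = 595×(0.209)^0.26 = 396 K; P₂ = P₁(V₁/V₂)^n = 78.0 kPa.
W = (P₁V₁−P₂V₂)/(n−1) = (560×48.9−78.0×234)/0.26 = 35200 J.
Work done on the gas = −W_by = -35200 J.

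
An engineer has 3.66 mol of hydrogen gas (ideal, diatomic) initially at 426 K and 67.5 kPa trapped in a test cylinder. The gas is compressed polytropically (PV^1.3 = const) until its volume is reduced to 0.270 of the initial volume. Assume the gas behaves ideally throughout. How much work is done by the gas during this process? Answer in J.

-20800 J

V₁ = nRT₁/P₁ = 3.66×8.314×426/67.5 = 192 L.
Polytropic n=1.3: T₂ = T₁(V₁/V₂)^(n−1) = 426×(3.70)^0.30 = 631 K; P₂ = P₁(V₁/V₂)^n = 370 kPa.
W = (P₁V₁−P₂V₂)/(n−1) = (67.5×192−370×51.9)/0.30 = -20800 J.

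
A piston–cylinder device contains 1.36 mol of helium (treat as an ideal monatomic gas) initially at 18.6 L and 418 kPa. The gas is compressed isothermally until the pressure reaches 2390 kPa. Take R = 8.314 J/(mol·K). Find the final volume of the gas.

T₁ = P₁V₁/(nR) = 418×18.6/(1.36×8.314) = 688 K.
Isothermal: T stays 688 K; PV = const ⇒ V₂ = 3.25 L, P₂ = 2390 kPa.

3.25 L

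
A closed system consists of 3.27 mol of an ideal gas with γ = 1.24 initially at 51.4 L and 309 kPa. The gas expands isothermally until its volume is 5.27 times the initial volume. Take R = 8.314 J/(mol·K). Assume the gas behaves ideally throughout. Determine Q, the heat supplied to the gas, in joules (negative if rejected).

T₁ = P₁V₁/(nR) = 309×51.4/(3.27×8.314) = 584 K.
Isothermal: T stays 584 K; PV = const ⇒ V₂ = 271 L, P₂ = 58.6 kPa.
ΔU = 0 (ideal gas, T constant).
W = nRT ln(V₂/V₁) = 3.27×8.314×584×ln(5.27) = 26400 J.
Q = ΔU + W = 26400 J.

26400 J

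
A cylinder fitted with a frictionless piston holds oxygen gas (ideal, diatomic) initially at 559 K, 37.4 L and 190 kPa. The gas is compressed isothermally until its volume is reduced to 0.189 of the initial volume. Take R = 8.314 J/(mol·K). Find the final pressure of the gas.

Isothermal: T stays 559 K; PV = const ⇒ V₂ = 7.07 L, P₂ = 1010 kPa.

1010 kPa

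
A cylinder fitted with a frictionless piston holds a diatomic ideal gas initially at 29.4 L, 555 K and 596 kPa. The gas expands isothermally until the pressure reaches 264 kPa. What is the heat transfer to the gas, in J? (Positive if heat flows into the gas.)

14300 J

n = P₁V₁/(RT₁) = 596×29.4/(8.314×555) = 3.80 mol.
Isothermal: T stays 555 K; PV = const ⇒ V₂ = 66.4 L, P₂ = 264 kPa.
ΔU = 0 (ideal gas, T constant).
W = nRT ln(V₂/V₁) = 3.80×8.314×555×ln(2.26) = 14300 J.
Q = ΔU + W = 14300 J.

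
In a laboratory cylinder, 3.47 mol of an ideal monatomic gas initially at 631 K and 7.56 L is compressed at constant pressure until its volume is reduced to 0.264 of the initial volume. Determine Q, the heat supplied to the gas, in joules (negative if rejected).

P₁ = nRT₁/V₁ = 3.47×8.314×631/7.56 = 2410 kPa.
Isobaric: P stays 2410 kPa; V/T = const ⇒ T₂ = 167 K, V₂ = 2.00 L.
W = PΔV = 2410×(2.00−7.56) kPa·L = -13400 J.
ΔU = nCvΔT = 3.47×12.5×(167−631) = -20100 J.
Q = ΔU + W = nCpΔT = -33500 J.

-33500 J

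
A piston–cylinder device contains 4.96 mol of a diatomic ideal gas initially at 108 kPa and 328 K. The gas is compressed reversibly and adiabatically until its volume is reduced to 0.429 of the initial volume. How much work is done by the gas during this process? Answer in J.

V₁ = nRT₁/P₁ = 4.96×8.314×328/108 = 125 L.
Adiabatic: TV^(γ−1) = const ⇒ T₂ = 328×(2.33)^0.400 = 460 K; PV^γ = const ⇒ P₂ = 353 kPa.
ΔU = nCvΔT = 4.96×20.8×(460−328) = 13600 J.
Q = 0 for an adiabatic process, so W = −ΔU = -13600 J.

-13600 J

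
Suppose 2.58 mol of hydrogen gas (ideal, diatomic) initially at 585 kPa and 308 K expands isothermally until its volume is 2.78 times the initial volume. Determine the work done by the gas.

6750 J

V₁ = nRT₁/P₁ = 2.58×8.314×308/585 = 11.3 L.
Isothermal: T stays 308 K; PV = const ⇒ V₂ = 31.4 L, P₂ = 210 kPa.
W = nRT ln(V₂/V₁) = 2.58×8.314×308×ln(2.78) = 6750 J.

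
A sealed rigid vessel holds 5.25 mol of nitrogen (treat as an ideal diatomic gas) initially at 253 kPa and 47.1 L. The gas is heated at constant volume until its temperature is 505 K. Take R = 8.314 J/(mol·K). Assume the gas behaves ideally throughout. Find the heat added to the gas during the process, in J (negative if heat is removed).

25300 J

T₁ = P₁V₁/(nR) = 253×47.1/(5.25×8.314) = 273 K.
Isochoric: V stays 47.1 L; P/T = const ⇒ T₂ = 505 K, P₂ = 468 kPa.
W = 0 (no volume change).
ΔU = nCvΔT = 5.25×20.8×(505−273) = 25300 J.
Q = ΔU = 25300 J.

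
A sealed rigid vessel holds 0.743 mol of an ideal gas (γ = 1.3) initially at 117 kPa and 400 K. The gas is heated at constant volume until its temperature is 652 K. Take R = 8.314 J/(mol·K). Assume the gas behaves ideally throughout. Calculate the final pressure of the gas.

191 kPa

V₁ = nRT₁/P₁ = 0.743×8.314×400/117 = 21.1 L.
Isochoric: V stays 21.1 L; P/T = const ⇒ T₂ = 652 K, P₂ = 191 kPa.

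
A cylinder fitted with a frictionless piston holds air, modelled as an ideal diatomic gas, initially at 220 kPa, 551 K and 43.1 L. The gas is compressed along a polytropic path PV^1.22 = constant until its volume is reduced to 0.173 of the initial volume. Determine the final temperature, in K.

Polytropic n=1.22: T₂ = T₁(V₁/V₂)^(n−1) = 551×(5.78)^0.22 = 811 K; P₂ = P₁(V₁/V₂)^n = 1870 kPa.

811 K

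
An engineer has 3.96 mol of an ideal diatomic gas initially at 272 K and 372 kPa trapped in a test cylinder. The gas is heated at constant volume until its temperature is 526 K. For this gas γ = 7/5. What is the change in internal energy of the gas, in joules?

V₁ = nRT₁/P₁ = 3.96×8.314×272/372 = 24.1 L.
Isochoric: V stays 24.1 L; P/T = const ⇒ T₂ = 526 K, P₂ = 719 kPa.
For an ideal gas ΔU = nCvΔT with Cv = (5/2)R = 20.8 J/(mol·K).
ΔU = 3.96×20.8×(526−272) = 20900 J.

20900 J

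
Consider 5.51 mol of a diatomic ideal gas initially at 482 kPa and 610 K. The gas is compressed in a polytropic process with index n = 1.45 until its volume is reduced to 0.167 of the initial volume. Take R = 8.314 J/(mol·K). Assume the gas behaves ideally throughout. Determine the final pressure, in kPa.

V₁ = nRT₁/P₁ = 5.51×8.314×610/482 = 58.0 L.
Polytropic n=1.45: T₂ = T₁(V₁/V₂)^(n−1) = 610×(5.99)^0.45 = 1360 K; P₂ = P₁(V₁/V₂)^n = 6460 kPa.

6460 kPa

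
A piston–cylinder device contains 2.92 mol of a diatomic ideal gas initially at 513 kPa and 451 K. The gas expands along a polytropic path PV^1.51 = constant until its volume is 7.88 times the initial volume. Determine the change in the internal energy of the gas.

-17800 J

V₁ = nRT₁/P₁ = 2.92×8.314×451/513 = 21.3 L.
Polytropic n=1.51: T₂ = T₁(V₁/V₂)^(n−1) = 451×(0.127)^0.51 = 157 K; P₂ = P₁(V₁/V₂)^n = 22.7 kPa.
For an ideal gas ΔU = nCvΔT with Cv = (5/2)R = 20.8 J/(mol·K).
ΔU = 2.92×20.8×(157−451) = -17800 J.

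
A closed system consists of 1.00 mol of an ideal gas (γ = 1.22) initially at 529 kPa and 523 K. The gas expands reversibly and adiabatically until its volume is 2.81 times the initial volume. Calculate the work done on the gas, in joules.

V₁ = nRT₁/P₁ = 1.00×8.314×523/529 = 8.22 L.
Adiabatic: TV^(γ−1) = const ⇒ T₂ = 523×(0.356)^0.220 = 417 K; PV^γ = const ⇒ P₂ = 150 kPa.
ΔU = nCvΔT = 1.00×37.8×(417−523) = -4020 J.
Q = 0 for an adiabatic process, so W = −ΔU = 4020 J.
Work done on the gas = −W_by = -4020 J.

-4020 J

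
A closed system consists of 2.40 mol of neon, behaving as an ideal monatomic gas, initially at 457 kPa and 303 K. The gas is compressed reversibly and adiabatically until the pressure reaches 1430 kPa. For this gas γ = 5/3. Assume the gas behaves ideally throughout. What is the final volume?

6.67 L

V₁ = nRT₁/P₁ = 2.40×8.314×303/457 = 13.2 L.
Adiabatic: T₂/T₁ = (P₂/P₁)^((γ−1)/γ) ⇒ T₂ = 303×(3.13)^0.400 = 478 K; V₂ = 6.67 L.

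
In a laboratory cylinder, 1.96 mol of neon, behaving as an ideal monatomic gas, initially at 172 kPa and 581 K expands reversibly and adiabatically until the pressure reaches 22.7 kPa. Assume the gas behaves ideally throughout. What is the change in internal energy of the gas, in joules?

V₁ = nRT₁/P₁ = 1.96×8.314×581/172 = 55.0 L.
Adiabatic: T₂/T₁ = (P₂/P₁)^((γ−1)/γ) ⇒ T₂ = 581×(0.132)^0.400 = 258 K; V₂ = 186 L.
For an ideal gas ΔU = nCvΔT with Cv = (3/2)R = 12.5 J/(mol·K).
ΔU = 1.96×12.5×(258−581) = -7880 J.

-7880 J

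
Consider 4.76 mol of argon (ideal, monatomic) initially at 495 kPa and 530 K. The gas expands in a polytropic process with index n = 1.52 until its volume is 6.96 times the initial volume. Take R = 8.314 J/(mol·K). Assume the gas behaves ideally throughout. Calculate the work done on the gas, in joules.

-25600 J

V₁ = nRT₁/P₁ = 4.76×8.314×530/495 = 42.4 L.
Polytropic n=1.52: T₂ = T₁(V₁/V₂)^(n−1) = 530×(0.144)^0.52 = 193 K; P₂ = P₁(V₁/V₂)^n = 25.9 kPa.
W = (P₁V₁−P₂V₂)/(n−1) = (495×42.4−25.9×295)/0.52 = 25600 J.
Work done on the gas = −W_by = -25600 J.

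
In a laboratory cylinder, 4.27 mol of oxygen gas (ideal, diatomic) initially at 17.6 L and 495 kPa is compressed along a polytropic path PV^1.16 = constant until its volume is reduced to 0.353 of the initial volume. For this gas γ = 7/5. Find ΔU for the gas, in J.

T₁ = P₁V₁/(nR) = 495×17.6/(4.27×8.314) = 245 K.
Polytropic n=1.16: T₂ = T₁(V₁/V₂)^(n−1) = 245×(2.83)^0.16 = 290 K; P₂ = P₁(V₁/V₂)^n = 1660 kPa.
For an ideal gas ΔU = nCvΔT with Cv = (5/2)R = 20.8 J/(mol·K).
ΔU = 4.27×20.8×(290−245) = 3950 J.

3950 J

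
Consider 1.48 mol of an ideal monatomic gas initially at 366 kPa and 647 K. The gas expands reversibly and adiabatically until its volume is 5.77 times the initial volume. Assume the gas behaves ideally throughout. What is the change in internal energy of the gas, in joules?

-8230 J

V₁ = nRT₁/P₁ = 1.48×8.314×647/366 = 21.8 L.
Adiabatic: TV^(γ−1) = const ⇒ T₂ = 647×(0.173)^0.667 = 201 K; PV^γ = const ⇒ P₂ = 19.7 kPa.
For an ideal gas ΔU = nCvΔT with Cv = (3/2)R = 12.5 J/(mol·K).
ΔU = 1.48×12.5×(201−647) = -8230 J.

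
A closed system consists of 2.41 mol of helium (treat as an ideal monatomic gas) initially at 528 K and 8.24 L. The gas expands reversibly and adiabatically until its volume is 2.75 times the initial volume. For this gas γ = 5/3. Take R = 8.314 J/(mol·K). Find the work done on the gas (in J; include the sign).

P₁ = nRT₁/V₁ = 2.41×8.314×528/8.24 = 1280 kPa.
Adiabatic: TV^(γ−1) = const ⇒ T₂ = 528×(0.364)^0.667 = 269 K; PV^γ = const ⇒ P₂ = 238 kPa.
ΔU = nCvΔT = 2.41×12.5×(269−528) = -7780 J.
Q = 0 for an adiabatic process, so W = −ΔU = 7780 J.
Work done on the gas = −W_by = -7780 J.

-7780 J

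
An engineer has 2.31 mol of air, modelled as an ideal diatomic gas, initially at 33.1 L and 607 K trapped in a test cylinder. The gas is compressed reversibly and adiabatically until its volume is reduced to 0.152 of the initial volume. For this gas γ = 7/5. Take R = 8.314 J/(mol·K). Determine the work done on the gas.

P₁ = nRT₁/V₁ = 2.31×8.314×607/33.1 = 352 kPa.
Adiabatic: TV^(γ−1) = const ⇒ T₂ = 607×(6.58)^0.400 = 1290 K; PV^γ = const ⇒ P₂ = 4920 kPa.
ΔU = nCvΔT = 2.31×20.8×(1290−607) = 32800 J.
Q = 0 for an adiabatic process, so W = −ΔU = -32800 J.
Work done on the gas = −W_by = 32800 J.

32800 J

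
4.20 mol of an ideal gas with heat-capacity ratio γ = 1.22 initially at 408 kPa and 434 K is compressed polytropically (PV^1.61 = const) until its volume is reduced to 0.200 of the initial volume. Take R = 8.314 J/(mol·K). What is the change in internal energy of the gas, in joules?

115000 J

V₁ = nRT₁/P₁ = 4.20×8.314×434/408 = 37.1 L.
Polytropic n=1.61: T₂ = T₁(V₁/V₂)^(n−1) = 434×(5.00)^0.61 = 1160 K; P₂ = P₁(V₁/V₂)^n = 5450 kPa.
For an ideal gas ΔU = nCvΔT with Cv = R/(γ−1) = 37.8 J/(mol·K).
ΔU = 4.20×37.8×(1160−434) = 115000 J.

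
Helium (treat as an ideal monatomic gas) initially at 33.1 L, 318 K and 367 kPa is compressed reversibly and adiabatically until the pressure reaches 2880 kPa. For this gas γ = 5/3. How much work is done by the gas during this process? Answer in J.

n = P₁V₁/(RT₁) = 367×33.1/(8.314×318) = 4.59 mol.
Adiabatic: T₂/T₁ = (P₂/P₁)^((γ−1)/γ) ⇒ T₂ = 318×(7.85)^0.400 = 725 K; V₂ = 9.62 L.
ΔU = nCvΔT = 4.59×12.5×(725−318) = 23300 J.
Q = 0 for an adiabatic process, so W = −ΔU = -23300 J.

-23300 J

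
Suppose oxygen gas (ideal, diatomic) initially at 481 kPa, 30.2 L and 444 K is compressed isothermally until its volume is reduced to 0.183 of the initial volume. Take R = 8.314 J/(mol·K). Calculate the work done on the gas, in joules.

24700 J

n = P₁V₁/(RT₁) = 481×30.2/(8.314×444) = 3.94 mol.
Isothermal: T stays 444 K; PV = const ⇒ V₂ = 5.53 L, P₂ = 2630 kPa.
W = nRT ln(V₂/V₁) = 3.94×8.314×444×ln(0.183) = -24700 J.
Work done on the gas = −W_by = 24700 J.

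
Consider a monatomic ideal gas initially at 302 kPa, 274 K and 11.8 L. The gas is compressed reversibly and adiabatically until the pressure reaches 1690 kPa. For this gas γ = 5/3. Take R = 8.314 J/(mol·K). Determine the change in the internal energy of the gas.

n = P₁V₁/(RT₁) = 302×11.8/(8.314×274) = 1.56 mol.
Adiabatic: T₂/T₁ = (P₂/P₁)^((γ−1)/γ) ⇒ T₂ = 274×(5.60)^0.400 = 546 K; V₂ = 4.20 L.
For an ideal gas ΔU = nCvΔT with Cv = (3/2)R = 12.5 J/(mol·K).
ΔU = 1.56×12.5×(546−274) = 5300 J.

5300 J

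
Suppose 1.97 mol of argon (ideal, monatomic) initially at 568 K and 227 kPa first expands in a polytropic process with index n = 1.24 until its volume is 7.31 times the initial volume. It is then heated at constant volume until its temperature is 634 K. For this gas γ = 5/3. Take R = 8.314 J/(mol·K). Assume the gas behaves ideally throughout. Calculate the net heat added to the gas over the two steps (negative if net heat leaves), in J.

V₁ = nRT₁/P₁ = 1.97×8.314×568/227 = 41.0 L.
Step 1 — Polytropic n=1.24: T₂ = T₁(V₁/V₂)^(n−1) = 568×(0.137)^0.24 = 352 K; P₂ = P₁(V₁/V₂)^n = 19.3 kPa.
W = (P₁V₁−P₂V₂)/(n−1) = (227×41.0−19.3×300)/0.24 = 14700 J.
ΔU = nCvΔT = 1.97×12.5×(352−568) = -5300 J.
Q = ΔU + W = 9420 J.
State after step 1: P = 19.3 kPa, V = 300 L, T = 352 K.
Step 2 — Isochoric: V stays 300 L; P/T = const ⇒ T₂ = 634 K, P₂ = 34.7 kPa.
W = 0 (no volume change).
ΔU = nCvΔT = 1.97×12.5×(634−352) = 6920 J.
Q = ΔU = 6920 J.
Net over both steps: W = 14700 J, Q = 16300 J, ΔU = 1620 J.

16300 J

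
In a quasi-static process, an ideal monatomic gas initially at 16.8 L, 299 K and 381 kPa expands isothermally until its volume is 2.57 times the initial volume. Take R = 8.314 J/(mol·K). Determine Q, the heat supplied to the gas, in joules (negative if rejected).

n = P₁V₁/(RT₁) = 381×16.8/(8.314×299) = 2.57 mol.
Isothermal: T stays 299 K; PV = const ⇒ V₂ = 43.2 L, P₂ = 148 kPa.
ΔU = 0 (ideal gas, T constant).
W = nRT ln(V₂/V₁) = 2.57×8.314×299×ln(2.57) = 6040 J.
Q = ΔU + W = 6040 J.

6040 J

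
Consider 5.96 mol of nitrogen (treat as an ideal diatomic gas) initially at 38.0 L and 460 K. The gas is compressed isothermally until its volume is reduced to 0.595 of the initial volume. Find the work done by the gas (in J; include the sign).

P₁ = nRT₁/V₁ = 5.96×8.314×460/38.0 = 600 kPa.
Isothermal: T stays 460 K; PV = const ⇒ V₂ = 22.6 L, P₂ = 1010 kPa.
W = nRT ln(V₂/V₁) = 5.96×8.314×460×ln(0.595) = -11800 J.

-11800 J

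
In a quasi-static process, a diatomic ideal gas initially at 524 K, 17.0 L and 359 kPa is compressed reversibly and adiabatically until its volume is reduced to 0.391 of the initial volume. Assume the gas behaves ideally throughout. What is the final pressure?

Adiabatic: TV^(γ−1) = const ⇒ T₂ = 524×(2.56)^0.400 = 763 K; PV^γ = const ⇒ P₂ = 1340 kPa.

1340 kPa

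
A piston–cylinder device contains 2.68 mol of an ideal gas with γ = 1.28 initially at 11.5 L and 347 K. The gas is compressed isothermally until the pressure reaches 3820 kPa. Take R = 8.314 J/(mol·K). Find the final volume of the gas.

2.02 L

P₁ = nRT₁/V₁ = 2.68×8.314×347/11.5 = 672 kPa.
Isothermal: T stays 347 K; PV = const ⇒ V₂ = 2.02 L, P₂ = 3820 kPa.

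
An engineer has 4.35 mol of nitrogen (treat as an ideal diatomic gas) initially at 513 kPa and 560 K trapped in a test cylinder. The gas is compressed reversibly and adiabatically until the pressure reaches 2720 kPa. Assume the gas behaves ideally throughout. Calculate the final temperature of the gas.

V₁ = nRT₁/P₁ = 4.35×8.314×560/513 = 39.5 L.
Adiabatic: T₂/T₁ = (P₂/P₁)^((γ−1)/γ) ⇒ T₂ = 560×(5.30)^0.286 = 902 K; V₂ = 12.0 L.

902 K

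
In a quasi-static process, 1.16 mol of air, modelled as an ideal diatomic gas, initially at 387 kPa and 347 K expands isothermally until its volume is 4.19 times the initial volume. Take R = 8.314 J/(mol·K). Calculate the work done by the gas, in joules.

4790 J

V₁ = nRT₁/P₁ = 1.16×8.314×347/387 = 8.65 L.
Isothermal: T stays 347 K; PV = const ⇒ V₂ = 36.2 L, P₂ = 92.4 kPa.
W = nRT ln(V₂/V₁) = 1.16×8.314×347×ln(4.19) = 4790 J.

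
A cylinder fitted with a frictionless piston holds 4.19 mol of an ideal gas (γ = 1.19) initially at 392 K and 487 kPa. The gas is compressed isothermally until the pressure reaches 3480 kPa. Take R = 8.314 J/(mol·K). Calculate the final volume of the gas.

V₁ = nRT₁/P₁ = 4.19×8.314×392/487 = 28.0 L.
Isothermal: T stays 392 K; PV = const ⇒ V₂ = 3.92 L, P₂ = 3480 kPa.

3.92 L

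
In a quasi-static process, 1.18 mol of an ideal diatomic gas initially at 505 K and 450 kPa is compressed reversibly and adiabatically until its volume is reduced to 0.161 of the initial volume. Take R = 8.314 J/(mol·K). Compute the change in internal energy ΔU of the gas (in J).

13300 J

V₁ = nRT₁/P₁ = 1.18×8.314×505/450 = 11.0 L.
Adiabatic: TV^(γ−1) = const ⇒ T₂ = 505×(6.21)^0.400 = 1050 K; PV^γ = const ⇒ P₂ = 5800 kPa.
For an ideal gas ΔU = nCvΔT with Cv = (5/2)R = 20.8 J/(mol·K).
ΔU = 1.18×20.8×(1050−505) = 13300 J.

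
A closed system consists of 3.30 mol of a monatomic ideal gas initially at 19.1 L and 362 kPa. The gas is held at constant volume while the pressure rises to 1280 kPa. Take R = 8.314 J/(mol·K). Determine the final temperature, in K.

891 K

T₁ = P₁V₁/(nR) = 362×19.1/(3.30×8.314) = 252 K.
Isochoric: V stays 19.1 L; P/T = const ⇒ T₂ = 891 K, P₂ = 1280 kPa.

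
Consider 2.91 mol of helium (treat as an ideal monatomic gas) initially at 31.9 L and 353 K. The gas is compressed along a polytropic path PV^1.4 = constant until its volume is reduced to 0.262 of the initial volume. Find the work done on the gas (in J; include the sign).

P₁ = nRT₁/V₁ = 2.91×8.314×353/31.9 = 268 kPa.
Polytropic n=1.4: T₂ = T₁(V₁/V₂)^(n−1) = 353×(3.82)^0.40 = 603 K; P₂ = P₁(V₁/V₂)^n = 1750 kPa.
W = (P₁V₁−P₂V₂)/(n−1) = (268×31.9−1750×8.36)/0.40 = -15100 J.
Work done on the gas = −W_by = 15100 J.

15100 J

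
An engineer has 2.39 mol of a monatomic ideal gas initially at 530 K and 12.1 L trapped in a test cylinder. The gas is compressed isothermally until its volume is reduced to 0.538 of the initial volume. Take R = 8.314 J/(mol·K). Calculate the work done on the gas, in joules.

6530 J

P₁ = nRT₁/V₁ = 2.39×8.314×530/12.1 = 870 kPa.
Isothermal: T stays 530 K; PV = const ⇒ V₂ = 6.51 L, P₂ = 1620 kPa.
W = nRT ln(V₂/V₁) = 2.39×8.314×530×ln(0.538) = -6530 J.
Work done on the gas = −W_by = 6530 J.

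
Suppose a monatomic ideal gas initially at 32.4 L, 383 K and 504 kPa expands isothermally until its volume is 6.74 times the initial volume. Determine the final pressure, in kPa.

Isothermal: T stays 383 K; PV = const ⇒ V₂ = 218 L, P₂ = 74.8 kPa.

74.8 kPa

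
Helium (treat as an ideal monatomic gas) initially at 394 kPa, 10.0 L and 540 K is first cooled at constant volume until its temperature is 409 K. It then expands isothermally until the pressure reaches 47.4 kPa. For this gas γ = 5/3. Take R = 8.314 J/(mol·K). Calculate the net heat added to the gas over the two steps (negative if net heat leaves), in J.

4060 J

n = P₁V₁/(RT₁) = 394×10.0/(8.314×540) = 0.878 mol.
Step 1 — Isochoric: V stays 10.0 L; P/T = const ⇒ T₂ = 409 K, P₂ = 298 kPa.
W = 0 (no volume change).
ΔU = nCvΔT = 0.878×12.5×(409−540) = -1430 J.
Q = ΔU = -1430 J.
State after step 1: P = 298 kPa, V = 10.0 L, T = 409 K.
Step 2 — Isothermal: T stays 409 K; PV = const ⇒ V₂ = 63.0 L, P₂ = 47.4 kPa.
ΔU = 0 (ideal gas, T constant).
W = nRT ln(V₂/V₁) = 0.878×8.314×409×ln(6.30) = 5490 J.
Q = ΔU + W = 5490 J.
Net over both steps: W = 5490 J, Q = 4060 J, ΔU = -1430 J.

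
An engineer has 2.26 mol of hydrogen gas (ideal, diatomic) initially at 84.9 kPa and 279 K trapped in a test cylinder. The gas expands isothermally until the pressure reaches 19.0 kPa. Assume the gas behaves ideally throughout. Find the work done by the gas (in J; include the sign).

7850 J

V₁ = nRT₁/P₁ = 2.26×8.314×279/84.9 = 61.7 L.
Isothermal: T stays 279 K; PV = const ⇒ V₂ = 276 L, P₂ = 19.0 kPa.
W = nRT ln(V₂/V₁) = 2.26×8.314×279×ln(4.47) = 7850 J.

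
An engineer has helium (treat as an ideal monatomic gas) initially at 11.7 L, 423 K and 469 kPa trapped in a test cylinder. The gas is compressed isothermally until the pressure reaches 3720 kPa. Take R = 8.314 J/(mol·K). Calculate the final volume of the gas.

1.48 L

Isothermal: T stays 423 K; PV = const ⇒ V₂ = 1.48 L, P₂ = 3720 kPa.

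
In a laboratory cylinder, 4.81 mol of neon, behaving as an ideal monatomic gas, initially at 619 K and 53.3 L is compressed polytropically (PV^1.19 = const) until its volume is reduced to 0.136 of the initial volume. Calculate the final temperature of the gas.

P₁ = nRT₁/V₁ = 4.81×8.314×619/53.3 = 464 kPa.
Polytropic n=1.19: T₂ = T₁(V₁/V₂)^(n−1) = 619×(7.35)^0.19 = 904 K; P₂ = P₁(V₁/V₂)^n = 4990 kPa.

904 K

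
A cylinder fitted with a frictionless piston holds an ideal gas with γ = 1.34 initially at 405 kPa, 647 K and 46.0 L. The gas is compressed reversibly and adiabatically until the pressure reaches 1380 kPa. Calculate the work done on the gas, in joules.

20000 J

n = P₁V₁/(RT₁) = 405×46.0/(8.314×647) = 3.46 mol.
Adiabatic: T₂/T₁ = (P₂/P₁)^((γ−1)/γ) ⇒ T₂ = 647×(3.41)^0.254 = 883 K; V₂ = 18.4 L.
ΔU = nCvΔT = 3.46×24.5×(883−647) = 20000 J.
Q = 0 for an adiabatic process, so W = −ΔU = -20000 J.
Work done on the gas = −W_by = 20000 J.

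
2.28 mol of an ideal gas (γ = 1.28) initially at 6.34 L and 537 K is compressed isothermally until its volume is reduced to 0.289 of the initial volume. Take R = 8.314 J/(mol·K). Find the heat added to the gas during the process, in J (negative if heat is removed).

-12600 J

P₁ = nRT₁/V₁ = 2.28×8.314×537/6.34 = 1610 kPa.
Isothermal: T stays 537 K; PV = const ⇒ V₂ = 1.83 L, P₂ = 5560 kPa.
ΔU = 0 (ideal gas, T constant).
W = nRT ln(V₂/V₁) = 2.28×8.314×537×ln(0.289) = -12600 J.
Q = ΔU + W = -12600 J.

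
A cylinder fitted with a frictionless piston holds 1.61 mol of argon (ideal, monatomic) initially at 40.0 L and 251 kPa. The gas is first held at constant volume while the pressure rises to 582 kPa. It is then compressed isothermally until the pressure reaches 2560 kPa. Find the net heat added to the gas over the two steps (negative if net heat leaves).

-14600 J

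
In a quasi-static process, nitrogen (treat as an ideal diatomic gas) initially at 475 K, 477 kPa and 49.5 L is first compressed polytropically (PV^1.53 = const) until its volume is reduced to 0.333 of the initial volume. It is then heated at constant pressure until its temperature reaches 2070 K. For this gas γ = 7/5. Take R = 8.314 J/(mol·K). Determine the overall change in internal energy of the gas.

n = P₁V₁/(RT₁) = 477×49.5/(8.314×475) = 5.98 mol.
Step 1 — Polytropic n=1.53: T₂ = T₁(V₁/V₂)^(n−1) = 475×(3.00)^0.53 = 851 K; P₂ = P₁(V₁/V₂)^n = 2570 kPa.
W = (P₁V₁−P₂V₂)/(n−1) = (477×49.5−2570×16.5)/0.53 = -35200 J.
ΔU = nCvΔT = 5.98×20.8×(851−475) = 46700 J.
Q = ΔU + W = 11500 J.
State after step 1: P = 2570 kPa, V = 16.5 L, T = 851 K.
Step 2 — Isobaric: P stays 2570 kPa; V/T = const ⇒ T₂ = 2070 K, V₂ = 40.1 L.
W = PΔV = 2570×(40.1−16.5) kPa·L = 60600 J.
ΔU = nCvΔT = 5.98×20.8×(2070−851) = 152000 J.
Q = ΔU + W = nCpΔT = 212000 J.
Net over both steps: W = 25400 J, Q = 224000 J, ΔU = 198000 J.

198000 J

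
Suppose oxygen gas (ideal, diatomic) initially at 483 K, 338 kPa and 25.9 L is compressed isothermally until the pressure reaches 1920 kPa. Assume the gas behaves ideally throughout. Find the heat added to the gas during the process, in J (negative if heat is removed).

n = P₁V₁/(RT₁) = 338×25.9/(8.314×483) = 2.18 mol.
Isothermal: T stays 483 K; PV = const ⇒ V₂ = 4.56 L, P₂ = 1920 kPa.
ΔU = 0 (ideal gas, T constant).
W = nRT ln(V₂/V₁) = 2.18×8.314×483×ln(0.176) = -15200 J.
Q = ΔU + W = -15200 J.

-15200 J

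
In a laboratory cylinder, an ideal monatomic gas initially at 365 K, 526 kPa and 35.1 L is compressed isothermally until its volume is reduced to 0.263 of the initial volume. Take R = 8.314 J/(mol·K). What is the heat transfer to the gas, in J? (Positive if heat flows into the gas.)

-24700 J

n = P₁V₁/(RT₁) = 526×35.1/(8.314×365) = 6.08 mol.
Isothermal: T stays 365 K; PV = const ⇒ V₂ = 9.23 L, P₂ = 2000 kPa.
ΔU = 0 (ideal gas, T constant).
W = nRT ln(V₂/V₁) = 6.08×8.314×365×ln(0.263) = -24700 J.
Q = ΔU + W = -24700 J.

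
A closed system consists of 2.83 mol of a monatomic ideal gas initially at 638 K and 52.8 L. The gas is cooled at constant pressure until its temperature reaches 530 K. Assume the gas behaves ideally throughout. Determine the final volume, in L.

43.9 L

P₁ = nRT₁/V₁ = 2.83×8.314×638/52.8 = 284 kPa.
Isobaric: P stays 284 kPa; V/T = const ⇒ T₂ = 530 K, V₂ = 43.9 L.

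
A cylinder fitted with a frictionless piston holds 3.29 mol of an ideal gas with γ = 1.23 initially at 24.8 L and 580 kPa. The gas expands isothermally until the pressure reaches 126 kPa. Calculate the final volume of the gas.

114 L

T₁ = P₁V₁/(nR) = 580×24.8/(3.29×8.314) = 526 K.
Isothermal: T stays 526 K; PV = const ⇒ V₂ = 114 L, P₂ = 126 kPa.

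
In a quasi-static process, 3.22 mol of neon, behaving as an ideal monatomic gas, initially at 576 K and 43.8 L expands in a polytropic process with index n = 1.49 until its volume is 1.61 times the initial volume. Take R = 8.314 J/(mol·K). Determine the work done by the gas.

P₁ = nRT₁/V₁ = 3.22×8.314×576/43.8 = 352 kPa.
Polytropic n=1.49: T₂ = T₁(V₁/V₂)^(n−1) = 576×(0.621)^0.49 = 456 K; P₂ = P₁(V₁/V₂)^n = 173 kPa.
W = (P₁V₁−P₂V₂)/(n−1) = (352×43.8−173×70.5)/0.49 = 6550 J.

6550 J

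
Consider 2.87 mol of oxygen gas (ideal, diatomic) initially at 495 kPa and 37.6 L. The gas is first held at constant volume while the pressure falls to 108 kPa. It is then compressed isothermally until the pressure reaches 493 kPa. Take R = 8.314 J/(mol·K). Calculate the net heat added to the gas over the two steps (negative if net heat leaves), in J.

-42500 J

T₁ = P₁V₁/(nR) = 495×37.6/(2.87×8.314) = 780 K.
Step 1 — Isochoric: V stays 37.6 L; P/T = const ⇒ T₂ = 170 K, P₂ = 108 kPa.
W = 0 (no volume change).
ΔU = nCvΔT = 2.87×20.8×(170−780) = -36400 J.
Q = ΔU = -36400 J.
State after step 1: P = 108 kPa, V = 37.6 L, T = 170 K.
Step 2 — Isothermal: T stays 170 K; PV = const ⇒ V₂ = 8.24 L, P₂ = 493 kPa.
ΔU = 0 (ideal gas, T constant).
W = nRT ln(V₂/V₁) = 2.87×8.314×170×ln(0.219) = -6170 J.
Q = ΔU + W = -6170 J.
Net over both steps: W = -6170 J, Q = -42500 J, ΔU = -36400 J.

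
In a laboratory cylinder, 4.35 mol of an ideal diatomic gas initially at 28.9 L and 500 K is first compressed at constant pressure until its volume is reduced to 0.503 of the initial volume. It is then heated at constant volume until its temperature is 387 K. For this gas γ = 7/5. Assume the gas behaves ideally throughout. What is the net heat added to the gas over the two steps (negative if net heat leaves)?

P₁ = nRT₁/V₁ = 4.35×8.314×500/28.9 = 626 kPa.
Step 1 — Isobaric: P stays 626 kPa; V/T = const ⇒ T₂ = 252 K, V₂ = 14.5 L.
W = PΔV = 626×(14.5−28.9) kPa·L = -8990 J.
ΔU = nCvΔT = 4.35×20.8×(252−500) = -22500 J.
Q = ΔU + W = nCpΔT = -31500 J.
State after step 1: P = 626 kPa, V = 14.5 L, T = 252 K.
Step 2 — Isochoric: V stays 14.5 L; P/T = const ⇒ T₂ = 387 K, P₂ = 963 kPa.
W = 0 (no volume change).
ΔU = nCvΔT = 4.35×20.8×(387−252) = 12300 J.
Q = ΔU = 12300 J.
Net over both steps: W = -8990 J, Q = -19200 J, ΔU = -10200 J.

-19200 J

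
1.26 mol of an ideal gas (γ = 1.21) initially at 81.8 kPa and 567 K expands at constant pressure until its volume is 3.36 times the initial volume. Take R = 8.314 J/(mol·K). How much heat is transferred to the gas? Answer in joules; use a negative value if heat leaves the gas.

80800 J

V₁ = nRT₁/P₁ = 1.26×8.314×567/81.8 = 72.6 L.
Isobaric: P stays 81.8 kPa; V/T = const ⇒ T₂ = 1910 K, V₂ = 244 L.
W = PΔV = 81.8×(244−72.6) kPa·L = 14000 J.
ΔU = nCvΔT = 1.26×39.6×(1910−567) = 66800 J.
Q = ΔU + W = nCpΔT = 80800 J.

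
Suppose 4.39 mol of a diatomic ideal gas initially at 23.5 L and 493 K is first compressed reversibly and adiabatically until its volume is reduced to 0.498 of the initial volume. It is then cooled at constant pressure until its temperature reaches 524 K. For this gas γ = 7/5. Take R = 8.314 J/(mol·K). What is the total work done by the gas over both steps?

-19100 J

P₁ = nRT₁/V₁ = 4.39×8.314×493/23.5 = 766 kPa.
Step 1 — Adiabatic: TV^(γ−1) = const ⇒ T₂ = 493×(2.01)^0.400 = 652 K; PV^γ = const ⇒ P₂ = 2030 kPa.
ΔU = nCvΔT = 4.39×20.8×(652−493) = 14500 J.
Q = 0 for an adiabatic process, so W = −ΔU = -14500 J.
State after step 1: P = 2030 kPa, V = 11.7 L, T = 652 K.
Step 2 — Isobaric: P stays 2030 kPa; V/T = const ⇒ T₂ = 524 K, V₂ = 9.41 L.
W = PΔV = 2030×(9.41−11.7) kPa·L = -4660 J.
ΔU = nCvΔT = 4.39×20.8×(524−652) = -11600 J.
Q = ΔU + W = nCpΔT = -16300 J.
Net over both steps: W = -19100 J, Q = -16300 J, ΔU = 2830 J.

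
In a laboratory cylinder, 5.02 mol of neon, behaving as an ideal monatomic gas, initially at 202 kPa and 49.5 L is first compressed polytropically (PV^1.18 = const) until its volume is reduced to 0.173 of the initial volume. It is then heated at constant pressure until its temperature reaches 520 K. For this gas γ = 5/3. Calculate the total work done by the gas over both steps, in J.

-12600 J

T₁ = P₁V₁/(nR) = 202×49.5/(5.02×8.314) = 240 K.
Step 1 — Polytropic n=1.18: T₂ = T₁(V₁/V₂)^(n−1) = 240×(5.78)^0.18 = 329 K; P₂ = P₁(V₁/V₂)^n = 1600 kPa.
W = (P₁V₁−P₂V₂)/(n−1) = (202×49.5−1600×8.56)/0.18 = -20600 J.
ΔU = nCvΔT = 5.02×12.5×(329−240) = 5570 J.
Q = ΔU + W = -15100 J.
State after step 1: P = 1600 kPa, V = 8.56 L, T = 329 K.
Step 2 — Isobaric: P stays 1600 kPa; V/T = const ⇒ T₂ = 520 K, V₂ = 13.6 L.
W = PΔV = 1600×(13.6−8.56) kPa·L = 7990 J.
ΔU = nCvΔT = 5.02×12.5×(520−329) = 12000 J.
Q = ΔU + W = nCpΔT = 20000 J.
Net over both steps: W = -12600 J, Q = 4920 J, ΔU = 17600 J.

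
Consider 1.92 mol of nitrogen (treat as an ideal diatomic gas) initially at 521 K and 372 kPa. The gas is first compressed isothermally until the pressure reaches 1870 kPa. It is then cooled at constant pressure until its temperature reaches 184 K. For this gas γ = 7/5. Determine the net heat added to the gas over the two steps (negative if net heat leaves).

-32300 J

V₁ = nRT₁/P₁ = 1.92×8.314×521/372 = 22.4 L.
Step 1 — Isothermal: T stays 521 K; PV = const ⇒ V₂ = 4.45 L, P₂ = 1870 kPa.
ΔU = 0 (ideal gas, T constant).
W = nRT ln(V₂/V₁) = 1.92×8.314×521×ln(0.199) = -13400 J.
Q = ΔU + W = -13400 J.
State after step 1: P = 1870 kPa, V = 4.45 L, T = 521 K.
Step 2 — Isobaric: P stays 1870 kPa; V/T = const ⇒ T₂ = 184 K, V₂ = 1.57 L.
W = PΔV = 1870×(1.57−4.45) kPa·L = -5380 J.
ΔU = nCvΔT = 1.92×20.8×(184−521) = -13400 J.
Q = ΔU + W = nCpΔT = -18800 J.
Net over both steps: W = -18800 J, Q = -32300 J, ΔU = -13400 J.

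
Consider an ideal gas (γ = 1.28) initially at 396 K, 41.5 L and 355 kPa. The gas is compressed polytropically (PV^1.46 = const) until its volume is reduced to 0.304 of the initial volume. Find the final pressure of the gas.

Polytropic n=1.46: T₂ = T₁(V₁/V₂)^(n−1) = 396×(3.29)^0.46 = 685 K; P₂ = P₁(V₁/V₂)^n = 2020 kPa.

2020 kPa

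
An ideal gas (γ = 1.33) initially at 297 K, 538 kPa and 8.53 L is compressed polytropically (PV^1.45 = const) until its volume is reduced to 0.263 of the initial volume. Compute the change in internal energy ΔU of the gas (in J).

n = P₁V₁/(RT₁) = 538×8.53/(8.314×297) = 1.86 mol.
Polytropic n=1.45: T₂ = T₁(V₁/V₂)^(n−1) = 297×(3.80)^0.45 = 542 K; P₂ = P₁(V₁/V₂)^n = 3730 kPa.
For an ideal gas ΔU = nCvΔT with Cv = R/(γ−1) = 25.2 J/(mol·K).
ΔU = 1.86×25.2×(542−297) = 11500 J.

11500 J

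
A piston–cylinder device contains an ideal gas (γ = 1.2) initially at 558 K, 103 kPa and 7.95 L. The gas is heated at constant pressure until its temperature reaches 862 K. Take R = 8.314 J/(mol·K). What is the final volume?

12.3 L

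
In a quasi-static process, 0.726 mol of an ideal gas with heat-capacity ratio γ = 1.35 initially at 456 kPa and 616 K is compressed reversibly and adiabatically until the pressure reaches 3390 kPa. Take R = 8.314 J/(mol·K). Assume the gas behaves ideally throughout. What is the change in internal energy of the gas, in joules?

7250 J

V₁ = nRT₁/P₁ = 0.726×8.314×616/456 = 8.15 L.
Adiabatic: T₂/T₁ = (P₂/P₁)^((γ−1)/γ) ⇒ T₂ = 616×(7.43)^0.259 = 1040 K; V₂ = 1.85 L.
For an ideal gas ΔU = nCvΔT with Cv = R/(γ−1) = 23.8 J/(mol·K).
ΔU = 0.726×23.8×(1040−616) = 7250 J.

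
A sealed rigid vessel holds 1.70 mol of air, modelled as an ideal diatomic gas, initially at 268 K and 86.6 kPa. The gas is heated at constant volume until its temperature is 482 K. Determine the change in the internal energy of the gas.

7560 J

V₁ = nRT₁/P₁ = 1.70×8.314×268/86.6 = 43.7 L.
Isochoric: V stays 43.7 L; P/T = const ⇒ T₂ = 482 K, P₂ = 156 kPa.
For an ideal gas ΔU = nCvΔT with Cv = (5/2)R = 20.8 J/(mol·K).
ΔU = 1.70×20.8×(482−268) = 7560 J.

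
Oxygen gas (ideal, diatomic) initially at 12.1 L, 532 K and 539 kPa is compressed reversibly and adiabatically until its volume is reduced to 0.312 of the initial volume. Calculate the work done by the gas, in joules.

-9680 J

n = P₁V₁/(RT₁) = 539×12.1/(8.314×532) = 1.47 mol.
Adiabatic: TV^(γ−1) = const ⇒ T₂ = 532×(3.21)^0.400 = 848 K; PV^γ = const ⇒ P₂ = 2750 kPa.
ΔU = nCvΔT = 1.47×20.8×(848−532) = 9680 J.
Q = 0 for an adiabatic process, so W = −ΔU = -9680 J.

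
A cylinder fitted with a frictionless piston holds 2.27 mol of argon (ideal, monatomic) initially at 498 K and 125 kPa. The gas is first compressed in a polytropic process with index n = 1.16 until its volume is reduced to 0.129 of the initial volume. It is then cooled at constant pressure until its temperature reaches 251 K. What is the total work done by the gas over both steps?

-31100 J

V₁ = nRT₁/P₁ = 2.27×8.314×498/125 = 75.2 L.
Step 1 — Polytropic n=1.16: T₂ = T₁(V₁/V₂)^(n−1) = 498×(7.75)^0.16 = 691 K; P₂ = P₁(V₁/V₂)^n = 1340 kPa.
W = (P₁V₁−P₂V₂)/(n−1) = (125×75.2−1340×9.70)/0.16 = -22800 J.
ΔU = nCvΔT = 2.27×12.5×(691−498) = 5470 J.
Q = ΔU + W = -17300 J.
State after step 1: P = 1340 kPa, V = 9.70 L, T = 691 K.
Step 2 — Isobaric: P stays 1340 kPa; V/T = const ⇒ T₂ = 251 K, V₂ = 3.52 L.
W = PΔV = 1340×(3.52−9.70) kPa·L = -8310 J.
ΔU = nCvΔT = 2.27×12.5×(251−691) = -12500 J.
Q = ΔU + W = nCpΔT = -20800 J.
Net over both steps: W = -31100 J, Q = -38100 J, ΔU = -6990 J.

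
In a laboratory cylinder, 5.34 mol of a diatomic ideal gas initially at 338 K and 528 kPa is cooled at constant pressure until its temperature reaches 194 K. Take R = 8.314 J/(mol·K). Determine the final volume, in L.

16.3 L

V₁ = nRT₁/P₁ = 5.34×8.314×338/528 = 28.4 L.
Isobaric: P stays 528 kPa; V/T = const ⇒ T₂ = 194 K, V₂ = 16.3 L.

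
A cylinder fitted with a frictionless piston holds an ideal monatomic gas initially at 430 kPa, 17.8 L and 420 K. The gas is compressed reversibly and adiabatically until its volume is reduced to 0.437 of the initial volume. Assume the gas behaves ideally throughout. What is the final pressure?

Adiabatic: TV^(γ−1) = const ⇒ T₂ = 420×(2.29)^0.667 = 729 K; PV^γ = const ⇒ P₂ = 1710 kPa.

1710 kPa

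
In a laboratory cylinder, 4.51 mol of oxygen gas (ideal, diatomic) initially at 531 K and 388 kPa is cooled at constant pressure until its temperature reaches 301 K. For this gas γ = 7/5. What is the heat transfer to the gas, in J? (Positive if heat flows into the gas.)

V₁ = nRT₁/P₁ = 4.51×8.314×531/388 = 51.3 L.
Isobaric: P stays 388 kPa; V/T = const ⇒ T₂ = 301 K, V₂ = 29.1 L.
W = PΔV = 388×(29.1−51.3) kPa·L = -8620 J.
ΔU = nCvΔT = 4.51×20.8×(301−531) = -21600 J.
Q = ΔU + W = nCpΔT = -30200 J.

-30200 J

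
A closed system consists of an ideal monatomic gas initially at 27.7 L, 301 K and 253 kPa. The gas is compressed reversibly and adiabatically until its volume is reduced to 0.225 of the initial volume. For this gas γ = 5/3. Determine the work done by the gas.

n = P₁V₁/(RT₁) = 253×27.7/(8.314×301) = 2.80 mol.
Adiabatic: TV^(γ−1) = const ⇒ T₂ = 301×(4.44)^0.667 = 814 K; PV^γ = const ⇒ P₂ = 3040 kPa.
ΔU = nCvΔT = 2.80×12.5×(814−301) = 17900 J.
Q = 0 for an adiabatic process, so W = −ΔU = -17900 J.

-17900 J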